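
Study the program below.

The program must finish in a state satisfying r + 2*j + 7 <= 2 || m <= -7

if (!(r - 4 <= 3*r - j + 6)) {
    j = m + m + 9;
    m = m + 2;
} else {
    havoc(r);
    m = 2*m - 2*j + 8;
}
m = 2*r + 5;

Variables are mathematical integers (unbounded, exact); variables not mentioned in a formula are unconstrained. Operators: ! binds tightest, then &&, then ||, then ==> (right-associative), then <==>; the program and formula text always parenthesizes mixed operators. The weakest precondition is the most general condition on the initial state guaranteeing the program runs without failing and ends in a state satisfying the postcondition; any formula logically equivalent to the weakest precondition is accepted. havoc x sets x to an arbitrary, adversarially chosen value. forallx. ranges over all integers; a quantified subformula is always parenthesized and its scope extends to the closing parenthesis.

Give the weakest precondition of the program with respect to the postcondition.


Working backward. After the program, the postcondition r + 2*j + 7 <= 2 || m <= -7 must hold; in canonical form it is 2*j + r <= -5 || m <= -7.
Before m := 2*r + 5: 2*j + r <= -5 || 2*r <= -12
Then branch requires 4*m + r <= -23 || 2*r <= -12; else branch requires forall r_1. (2*j + r_1 <= -5 || 2*r_1 <= -12).
Before the if: ((!(j <= 2*r + 10)) ==> (4*m + r <= -23 || 2*r <= -12)) && (j <= 2*r + 10 ==> (forall r_1. (2*j + r_1 <= -5 || 2*r_1 <= -12)))
Answer: WP = ((!(j <= 2*r + 10)) ==> (4*m + r <= -23 || 2*r <= -12)) && (j <= 2*r + 10 ==> (forall r_1. (2*j + r_1 <= -5 || 2*r_1 <= -12)))


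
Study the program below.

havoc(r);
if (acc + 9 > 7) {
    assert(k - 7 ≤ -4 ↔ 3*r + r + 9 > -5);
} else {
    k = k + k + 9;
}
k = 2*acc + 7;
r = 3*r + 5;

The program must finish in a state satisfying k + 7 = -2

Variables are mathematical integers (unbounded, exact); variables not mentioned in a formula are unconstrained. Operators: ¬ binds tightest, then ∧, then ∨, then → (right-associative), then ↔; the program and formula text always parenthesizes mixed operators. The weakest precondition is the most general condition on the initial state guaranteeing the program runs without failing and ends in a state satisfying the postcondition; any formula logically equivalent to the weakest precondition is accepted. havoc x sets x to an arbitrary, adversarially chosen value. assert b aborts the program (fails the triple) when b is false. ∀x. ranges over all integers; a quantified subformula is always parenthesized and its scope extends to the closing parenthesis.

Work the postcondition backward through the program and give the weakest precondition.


Working backward. After the program, the postcondition k + 7 = -2 must hold; in canonical form it is k = -9.
Before r := 3*r + 5: k = -9
Before k := 2*acc + 7: 2*acc = -16
Then branch requires (k ≤ 3 ↔ 4*r > -14) ∧ 2*acc = -16; else branch requires 2*acc = -16.
Before the if: (acc > -2 → ((k ≤ 3 ↔ 4*r > -14) ∧ 2*acc = -16)) ∧ ((¬(acc > -2)) → 2*acc = -16)
Before havoc r: ∀r_1. ((acc > -2 → ((k ≤ 3 ↔ 4*r_1 > -14) ∧ 2*acc = -16)) ∧ ((¬(acc > -2)) → 2*acc = -16))
Answer: WP = ∀r_1. ((acc > -2 → ((k ≤ 3 ↔ 4*r_1 > -14) ∧ 2*acc = -16)) ∧ ((¬(acc > -2)) → 2*acc = -16))


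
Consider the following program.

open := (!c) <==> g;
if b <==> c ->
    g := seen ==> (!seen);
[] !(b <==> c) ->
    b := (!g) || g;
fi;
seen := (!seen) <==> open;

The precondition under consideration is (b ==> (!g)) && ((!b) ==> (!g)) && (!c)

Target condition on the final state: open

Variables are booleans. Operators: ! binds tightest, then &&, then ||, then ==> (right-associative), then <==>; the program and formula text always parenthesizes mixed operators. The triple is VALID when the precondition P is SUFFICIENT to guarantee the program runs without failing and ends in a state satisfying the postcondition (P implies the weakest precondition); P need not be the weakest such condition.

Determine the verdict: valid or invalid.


Working backward. After the program, open must hold.
Before seen := (!seen) <==> open: open
Then branch requires open; else branch requires open.
Before the if: ((b <==> c) ==> open) && ((!(b <==> c)) ==> open)
Before open := (!c) <==> g: ((b <==> c) ==> ((!c) <==> g)) && ((!(b <==> c)) ==> ((!c) <==> g))
The weakest precondition is ((b <==> c) ==> ((!c) <==> g)) && ((!(b <==> c)) ==> ((!c) <==> g)).
Check whether (b ==> (!g)) && ((!b) ==> (!g)) && (!c) implies it.
Countermodel: at the initial state b = false, c = false, g = false, the precondition holds but the weakest precondition fails.
Answer: invalid


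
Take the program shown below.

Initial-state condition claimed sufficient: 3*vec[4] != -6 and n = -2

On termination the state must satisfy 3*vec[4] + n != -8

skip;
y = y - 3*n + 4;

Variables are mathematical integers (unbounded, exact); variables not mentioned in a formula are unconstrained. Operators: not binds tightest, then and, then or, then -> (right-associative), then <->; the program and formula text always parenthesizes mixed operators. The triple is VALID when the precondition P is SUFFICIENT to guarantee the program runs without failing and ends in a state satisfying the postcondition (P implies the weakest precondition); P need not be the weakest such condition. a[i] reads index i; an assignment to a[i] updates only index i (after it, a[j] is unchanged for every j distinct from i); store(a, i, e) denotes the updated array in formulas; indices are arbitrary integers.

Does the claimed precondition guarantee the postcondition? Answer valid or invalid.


Working backward. After the program, 3*vec[4] + n != -8 must hold.
Before y := y - 3*n + 4: 3*vec[4] + n != -8
Before skip: 3*vec[4] + n != -8
The weakest precondition is 3*vec[4] + n != -8.
Check whether 3*vec[4] != -6 and n = -2 implies it.
Every state satisfying the precondition satisfies the weakest precondition: the implication holds.
Answer: valid


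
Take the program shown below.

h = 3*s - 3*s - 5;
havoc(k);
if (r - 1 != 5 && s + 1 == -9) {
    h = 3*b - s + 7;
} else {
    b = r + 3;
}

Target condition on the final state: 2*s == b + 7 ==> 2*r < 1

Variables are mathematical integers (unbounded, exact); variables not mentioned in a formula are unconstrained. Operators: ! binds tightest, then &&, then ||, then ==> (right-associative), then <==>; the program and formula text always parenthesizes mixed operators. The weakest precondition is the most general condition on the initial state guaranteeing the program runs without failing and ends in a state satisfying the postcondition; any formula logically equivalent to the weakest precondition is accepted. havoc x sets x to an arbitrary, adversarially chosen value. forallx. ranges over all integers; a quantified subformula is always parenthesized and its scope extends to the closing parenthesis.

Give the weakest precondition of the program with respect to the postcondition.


Working backward. After the program, 2*s == b + 7 ==> 2*r < 1 must hold.
Then branch requires 2*s == b + 7 ==> 2*r < 1; else branch requires 2*s == r + 10 ==> 2*r < 1.
Before the if: ((r != 6 && s == -10) ==> (2*s == b + 7 ==> 2*r < 1)) && ((!(r != 6 && s == -10)) ==> (2*s == r + 10 ==> 2*r < 1))
Before havoc k: ((r != 6 && s == -10) ==> (2*s == b + 7 ==> 2*r < 1)) && ((!(r != 6 && s == -10)) ==> (2*s == r + 10 ==> 2*r < 1))
Before h := 3*s - 3*s - 5: ((r != 6 && s == -10) ==> (2*s == b + 7 ==> 2*r < 1)) && ((!(r != 6 && s == -10)) ==> (2*s == r + 10 ==> 2*r < 1))
Answer: WP = ((r != 6 && s == -10) ==> (2*s == b + 7 ==> 2*r < 1)) && ((!(r != 6 && s == -10)) ==> (2*s == r + 10 ==> 2*r < 1))


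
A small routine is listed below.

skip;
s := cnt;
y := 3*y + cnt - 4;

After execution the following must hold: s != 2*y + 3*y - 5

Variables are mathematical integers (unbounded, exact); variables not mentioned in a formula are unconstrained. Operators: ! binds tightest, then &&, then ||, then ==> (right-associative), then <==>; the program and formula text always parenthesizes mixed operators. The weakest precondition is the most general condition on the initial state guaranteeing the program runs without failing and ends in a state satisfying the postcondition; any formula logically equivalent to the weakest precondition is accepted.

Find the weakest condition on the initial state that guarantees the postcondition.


Working backward. After the program, the postcondition s != 2*y + 3*y - 5 must hold; in canonical form it is s != 5*y - 5.
Before y := 3*y + cnt - 4: s != 5*cnt + 15*y - 25
Before s := cnt: 4*cnt + 15*y != 25
Before skip: 4*cnt + 15*y != 25
Answer: WP = 4*cnt + 15*y != 25


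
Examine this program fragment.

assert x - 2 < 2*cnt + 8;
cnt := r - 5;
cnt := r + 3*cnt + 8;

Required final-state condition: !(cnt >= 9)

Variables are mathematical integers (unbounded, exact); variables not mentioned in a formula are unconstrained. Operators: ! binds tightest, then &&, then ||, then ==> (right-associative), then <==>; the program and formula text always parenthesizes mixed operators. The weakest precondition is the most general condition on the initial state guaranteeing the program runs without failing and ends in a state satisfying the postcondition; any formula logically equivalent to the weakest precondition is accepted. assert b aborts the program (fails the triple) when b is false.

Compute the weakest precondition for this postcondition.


Working backward. After the program, !(cnt >= 9) must hold.
Before cnt := r + 3*cnt + 8: !(3*cnt + r >= 1)
Before cnt := r - 5: !(4*r >= 16)
Before assert x - 2 < 2*cnt + 8: x < 2*cnt + 10 && (!(4*r >= 16))
Answer: WP = x < 2*cnt + 10 && (!(4*r >= 16))


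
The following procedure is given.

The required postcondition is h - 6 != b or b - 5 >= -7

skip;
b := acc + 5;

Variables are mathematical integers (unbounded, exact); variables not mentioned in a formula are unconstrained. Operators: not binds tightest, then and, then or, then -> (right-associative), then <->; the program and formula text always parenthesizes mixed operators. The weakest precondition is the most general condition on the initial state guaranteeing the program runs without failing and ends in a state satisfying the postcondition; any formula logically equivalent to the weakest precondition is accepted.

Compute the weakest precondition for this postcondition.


Working backward. After the program, the postcondition h - 6 != b or b - 5 >= -7 must hold; in canonical form it is h != b + 6 or b >= -2.
Before b := acc + 5: h != acc + 11 or acc >= -7
Before skip: h != acc + 11 or acc >= -7
Answer: WP = h != acc + 11 or acc >= -7


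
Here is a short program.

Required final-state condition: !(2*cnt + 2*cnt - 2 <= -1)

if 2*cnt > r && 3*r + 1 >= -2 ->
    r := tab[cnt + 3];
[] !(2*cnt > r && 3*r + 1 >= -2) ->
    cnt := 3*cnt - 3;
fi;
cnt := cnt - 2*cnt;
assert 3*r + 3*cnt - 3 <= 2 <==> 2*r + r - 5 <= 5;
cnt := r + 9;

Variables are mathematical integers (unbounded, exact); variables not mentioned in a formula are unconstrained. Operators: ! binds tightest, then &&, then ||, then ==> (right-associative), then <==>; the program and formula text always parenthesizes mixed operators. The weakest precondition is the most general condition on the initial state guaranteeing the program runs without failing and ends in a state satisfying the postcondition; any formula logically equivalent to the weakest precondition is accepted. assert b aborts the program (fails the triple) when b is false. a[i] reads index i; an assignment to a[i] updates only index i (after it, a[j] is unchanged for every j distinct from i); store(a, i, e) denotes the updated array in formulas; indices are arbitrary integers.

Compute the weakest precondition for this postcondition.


Working backward. After the program, the postcondition !(2*cnt + 2*cnt - 2 <= -1) must hold; in canonical form it is !(4*cnt <= 1).
Before cnt := r + 9: !(4*r <= -35)
Before assert 3*r + 3*cnt - 3 <= 2 <==> 2*r + r - 5 <= 5: (3*cnt + 3*r <= 5 <==> 3*r <= 10) && (!(4*r <= -35))
Before cnt := cnt - 2*cnt: (3*r <= 3*cnt + 5 <==> 3*r <= 10) && (!(4*r <= -35))
Then branch requires (3*tab[cnt + 3] <= 3*cnt + 5 <==> 3*tab[cnt + 3] <= 10) && (!(4*tab[cnt + 3] <= -35)); else branch requires (3*r <= 9*cnt - 4 <==> 3*r <= 10) && (!(4*r <= -35)).
Before the if: ((2*cnt > r && 3*r >= -3) ==> ((3*tab[cnt + 3] <= 3*cnt + 5 <==> 3*tab[cnt + 3] <= 10) && (!(4*tab[cnt + 3] <= -35)))) && ((!(2*cnt > r && 3*r >= -3)) ==> ((3*r <= 9*cnt - 4 <==> 3*r <= 10) && (!(4*r <= -35))))
Answer: WP = ((2*cnt > r && 3*r >= -3) ==> ((3*tab[cnt + 3] <= 3*cnt + 5 <==> 3*tab[cnt + 3] <= 10) && (!(4*tab[cnt + 3] <= -35)))) && ((!(2*cnt > r && 3*r >= -3)) ==> ((3*r <= 9*cnt - 4 <==> 3*r <= 10) && (!(4*r <= -35))))


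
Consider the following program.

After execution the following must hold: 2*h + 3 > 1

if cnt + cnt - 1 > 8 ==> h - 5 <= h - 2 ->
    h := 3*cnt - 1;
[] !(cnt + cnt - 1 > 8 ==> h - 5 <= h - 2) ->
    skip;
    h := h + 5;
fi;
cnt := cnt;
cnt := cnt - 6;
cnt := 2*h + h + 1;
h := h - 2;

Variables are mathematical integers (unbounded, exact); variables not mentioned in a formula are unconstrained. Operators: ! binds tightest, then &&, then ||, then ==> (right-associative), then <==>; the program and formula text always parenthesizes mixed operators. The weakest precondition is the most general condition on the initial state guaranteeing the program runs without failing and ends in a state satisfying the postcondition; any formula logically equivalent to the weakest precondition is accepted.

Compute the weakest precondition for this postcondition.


Working backward. After the program, the postcondition 2*h + 3 > 1 must hold; in canonical form it is 2*h > -2.
Before h := h - 2: 2*h > 2
Before cnt := 2*h + h + 1: 2*h > 2
Before cnt := cnt - 6: 2*h > 2
Before cnt := cnt: 2*h > 2
Then branch requires 6*cnt > 4; else branch requires 2*h > -8.
Before the if: 6*cnt > 4
Answer: WP = 6*cnt > 4


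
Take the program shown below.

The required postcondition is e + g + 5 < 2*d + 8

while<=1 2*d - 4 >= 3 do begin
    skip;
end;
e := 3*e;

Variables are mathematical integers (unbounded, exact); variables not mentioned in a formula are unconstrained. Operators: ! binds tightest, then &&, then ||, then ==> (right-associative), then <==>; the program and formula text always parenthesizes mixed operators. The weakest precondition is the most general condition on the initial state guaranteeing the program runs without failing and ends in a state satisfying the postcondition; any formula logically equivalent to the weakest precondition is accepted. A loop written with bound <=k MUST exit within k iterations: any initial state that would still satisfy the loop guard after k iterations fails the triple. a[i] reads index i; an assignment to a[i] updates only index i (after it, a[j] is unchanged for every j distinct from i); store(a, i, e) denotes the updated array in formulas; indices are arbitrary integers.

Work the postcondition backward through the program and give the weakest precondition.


Working backward. After the program, the postcondition e + g + 5 < 2*d + 8 must hold; in canonical form it is e + g < 2*d + 3.
Before e := 3*e: 3*e + g < 2*d + 3
Before the loop (bound <=1), unroll the exhaustion recursion (WP_0 = exit-now case; WP_j = one more guarded iteration, up to j = 1):
  WP_0: (!(2*d >= 7)) && 3*e + g < 2*d + 3
  WP_1: (2*d >= 7 ==> ((!(2*d >= 7)) && 3*e + g < 2*d + 3)) && ((!(2*d >= 7)) ==> 3*e + g < 2*d + 3)
So before the loop: (2*d >= 7 ==> ((!(2*d >= 7)) && 3*e + g < 2*d + 3)) && ((!(2*d >= 7)) ==> 3*e + g < 2*d + 3)
Answer: WP = (2*d >= 7 ==> ((!(2*d >= 7)) && 3*e + g < 2*d + 3)) && ((!(2*d >= 7)) ==> 3*e + g < 2*d + 3)


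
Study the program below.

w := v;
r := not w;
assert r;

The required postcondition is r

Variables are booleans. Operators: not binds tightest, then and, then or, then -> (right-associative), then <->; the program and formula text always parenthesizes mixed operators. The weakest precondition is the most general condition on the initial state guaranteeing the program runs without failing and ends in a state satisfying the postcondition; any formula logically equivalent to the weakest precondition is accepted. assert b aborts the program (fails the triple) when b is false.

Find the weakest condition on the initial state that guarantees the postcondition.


Working backward. After the program, r must hold.
Before assert r: r
Before r := not w: not w
Before w := v: not v
Answer: WP = not v


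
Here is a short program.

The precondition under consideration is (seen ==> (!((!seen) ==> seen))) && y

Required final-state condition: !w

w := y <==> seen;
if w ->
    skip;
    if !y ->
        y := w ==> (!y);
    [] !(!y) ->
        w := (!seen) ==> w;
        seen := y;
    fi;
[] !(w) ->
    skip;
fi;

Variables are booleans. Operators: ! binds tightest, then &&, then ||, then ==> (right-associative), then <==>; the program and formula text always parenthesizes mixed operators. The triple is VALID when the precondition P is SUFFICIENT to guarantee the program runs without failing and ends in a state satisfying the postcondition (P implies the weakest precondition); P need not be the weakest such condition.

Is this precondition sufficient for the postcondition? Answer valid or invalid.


Working backward. After the program, !w must hold.
Then branch requires ((!y) ==> (!w)) && (y ==> (!((!seen) ==> w))); else branch requires !w.
Before the if: w ==> (((!y) ==> (!w)) && (y ==> (!((!seen) ==> w))))
Before w := y <==> seen: (y <==> seen) ==> (((!y) ==> (!(y <==> seen))) && (y ==> (!((!seen) ==> (y <==> seen)))))
The weakest precondition is (y <==> seen) ==> (((!y) ==> (!(y <==> seen))) && (y ==> (!((!seen) ==> (y <==> seen))))).
Check whether (seen ==> (!((!seen) ==> seen))) && y implies it.
Every state satisfying the precondition satisfies the weakest precondition: the implication holds.
Answer: valid


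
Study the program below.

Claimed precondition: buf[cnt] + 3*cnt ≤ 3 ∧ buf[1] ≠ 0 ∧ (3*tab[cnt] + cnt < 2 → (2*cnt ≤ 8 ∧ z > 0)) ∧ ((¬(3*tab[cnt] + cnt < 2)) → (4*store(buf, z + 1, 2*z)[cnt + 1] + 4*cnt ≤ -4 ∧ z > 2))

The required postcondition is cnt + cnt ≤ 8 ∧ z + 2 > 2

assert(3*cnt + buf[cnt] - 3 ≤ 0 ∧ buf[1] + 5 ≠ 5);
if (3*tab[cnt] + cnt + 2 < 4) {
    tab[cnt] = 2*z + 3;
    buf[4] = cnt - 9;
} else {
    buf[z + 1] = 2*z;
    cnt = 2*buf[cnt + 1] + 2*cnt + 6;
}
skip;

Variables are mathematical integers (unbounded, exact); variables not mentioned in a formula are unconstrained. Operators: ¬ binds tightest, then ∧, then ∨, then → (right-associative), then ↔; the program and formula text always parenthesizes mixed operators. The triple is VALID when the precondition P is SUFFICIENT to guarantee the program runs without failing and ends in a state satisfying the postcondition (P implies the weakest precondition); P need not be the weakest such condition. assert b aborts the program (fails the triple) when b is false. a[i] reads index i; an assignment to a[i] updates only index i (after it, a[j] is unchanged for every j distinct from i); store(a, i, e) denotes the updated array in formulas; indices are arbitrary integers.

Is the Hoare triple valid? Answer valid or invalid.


Working backward. After the program, the postcondition cnt + cnt ≤ 8 ∧ z + 2 > 2 must hold; in canonical form it is 2*cnt ≤ 8 ∧ z > 0.
Before skip: 2*cnt ≤ 8 ∧ z > 0
Then branch requires 2*cnt ≤ 8 ∧ z > 0; else branch requires 4*store(buf, z + 1, 2*z)[cnt + 1] + 4*cnt ≤ -4 ∧ z > 0.
Before the if: (3*tab[cnt] + cnt < 2 → (2*cnt ≤ 8 ∧ z > 0)) ∧ ((¬(3*tab[cnt] + cnt < 2)) → (4*store(buf, z + 1, 2*z)[cnt + 1] + 4*cnt ≤ -4 ∧ z > 0))
Before assert 3*cnt + buf[cnt] - 3 ≤ 0 ∧ buf[1] + 5 ≠ 5: buf[cnt] + 3*cnt ≤ 3 ∧ buf[1] ≠ 0 ∧ (3*tab[cnt] + cnt < 2 → (2*cnt ≤ 8 ∧ z > 0)) ∧ ((¬(3*tab[cnt] + cnt < 2)) → (4*store(buf, z + 1, 2*z)[cnt + 1] + 4*cnt ≤ -4 ∧ z > 0))
The weakest precondition is buf[cnt] + 3*cnt ≤ 3 ∧ buf[1] ≠ 0 ∧ (3*tab[cnt] + cnt < 2 → (2*cnt ≤ 8 ∧ z > 0)) ∧ ((¬(3*tab[cnt] + cnt < 2)) → (4*store(buf, z + 1, 2*z)[cnt + 1] + 4*cnt ≤ -4 ∧ z > 0)).
Check whether buf[cnt] + 3*cnt ≤ 3 ∧ buf[1] ≠ 0 ∧ (3*tab[cnt] + cnt < 2 → (2*cnt ≤ 8 ∧ z > 0)) ∧ ((¬(3*tab[cnt] + cnt < 2)) → (4*store(buf, z + 1, 2*z)[cnt + 1] + 4*cnt ≤ -4 ∧ z > 2)) implies it.
Every state satisfying the precondition satisfies the weakest precondition: the implication holds.
Answer: valid


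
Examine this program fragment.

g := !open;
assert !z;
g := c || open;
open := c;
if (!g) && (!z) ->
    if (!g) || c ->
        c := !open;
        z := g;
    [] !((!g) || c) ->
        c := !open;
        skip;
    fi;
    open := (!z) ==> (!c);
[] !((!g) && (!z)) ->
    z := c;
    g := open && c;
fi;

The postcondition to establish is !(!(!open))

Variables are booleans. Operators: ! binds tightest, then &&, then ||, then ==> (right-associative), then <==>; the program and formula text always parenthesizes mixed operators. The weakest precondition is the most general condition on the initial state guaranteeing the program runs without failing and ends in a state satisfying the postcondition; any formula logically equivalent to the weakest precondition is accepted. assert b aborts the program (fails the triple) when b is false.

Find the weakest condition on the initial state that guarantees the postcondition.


Working backward. After the program, the postcondition !(!(!open)) must hold; in canonical form it is !open.
Then branch requires (((!g) || c) ==> (!((!g) ==> open))) && ((!((!g) || c)) ==> (!((!z) ==> open))); else branch requires !open.
Before the if: (((!g) && (!z)) ==> ((((!g) || c) ==> (!((!g) ==> open))) && ((!((!g) || c)) ==> (!((!z) ==> open))))) && ((!((!g) && (!z))) ==> (!open))
Before open := c: (((!g) && (!z)) ==> ((((!g) || c) ==> (!((!g) ==> c))) && ((!((!g) || c)) ==> (!((!z) ==> c))))) && ((!((!g) && (!z))) ==> (!c))
Before g := c || open: (((!(c || open)) && (!z)) ==> ((((!(c || open)) || c) ==> (!((!(c || open)) ==> c))) && ((!((!(c || open)) || c)) ==> (!((!z) ==> c))))) && ((!((!(c || open)) && (!z))) ==> (!c))
Before assert !z: (!z) && (((!(c || open)) && (!z)) ==> ((((!(c || open)) || c) ==> (!((!(c || open)) ==> c))) && ((!((!(c || open)) || c)) ==> (!((!z) ==> c))))) && ((!((!(c || open)) && (!z))) ==> (!c))
Before g := !open: (!z) && (((!(c || open)) && (!z)) ==> ((((!(c || open)) || c) ==> (!((!(c || open)) ==> c))) && ((!((!(c || open)) || c)) ==> (!((!z) ==> c))))) && ((!((!(c || open)) && (!z))) ==> (!c))
Answer: WP = (!z) && (((!(c || open)) && (!z)) ==> ((((!(c || open)) || c) ==> (!((!(c || open)) ==> c))) && ((!((!(c || open)) || c)) ==> (!((!z) ==> c))))) && ((!((!(c || open)) && (!z))) ==> (!c))


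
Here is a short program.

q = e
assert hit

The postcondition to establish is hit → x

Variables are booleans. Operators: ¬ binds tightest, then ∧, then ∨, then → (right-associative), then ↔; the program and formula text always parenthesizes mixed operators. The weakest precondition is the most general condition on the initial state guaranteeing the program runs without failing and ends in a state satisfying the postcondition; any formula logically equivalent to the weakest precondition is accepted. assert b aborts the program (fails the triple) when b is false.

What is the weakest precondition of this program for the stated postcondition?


Working backward. After the program, hit → x must hold.
Before assert hit: hit ∧ (hit → x)
Before q := e: hit ∧ (hit → x)
Answer: WP = hit ∧ (hit → x)


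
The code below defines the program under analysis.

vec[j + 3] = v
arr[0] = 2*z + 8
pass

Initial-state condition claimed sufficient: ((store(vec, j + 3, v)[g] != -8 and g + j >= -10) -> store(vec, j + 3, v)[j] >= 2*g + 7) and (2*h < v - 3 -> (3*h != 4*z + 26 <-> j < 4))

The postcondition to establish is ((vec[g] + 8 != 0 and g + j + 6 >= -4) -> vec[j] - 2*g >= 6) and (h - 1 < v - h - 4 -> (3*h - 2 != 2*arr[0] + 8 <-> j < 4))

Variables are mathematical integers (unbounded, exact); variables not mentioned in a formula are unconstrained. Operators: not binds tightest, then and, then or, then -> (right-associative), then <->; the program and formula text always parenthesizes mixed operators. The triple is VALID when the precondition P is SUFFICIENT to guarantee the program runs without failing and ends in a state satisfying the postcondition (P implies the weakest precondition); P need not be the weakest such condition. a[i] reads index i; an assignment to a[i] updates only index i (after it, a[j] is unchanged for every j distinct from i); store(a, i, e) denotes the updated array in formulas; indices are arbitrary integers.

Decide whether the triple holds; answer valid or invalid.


Working backward. After the program, the postcondition ((vec[g] + 8 != 0 and g + j + 6 >= -4) -> vec[j] - 2*g >= 6) and (h - 1 < v - h - 4 -> (3*h - 2 != 2*arr[0] + 8 <-> j < 4)) must hold; in canonical form it is ((vec[g] != -8 and g + j >= -10) -> vec[j] >= 2*g + 6) and (2*h < v - 3 -> (3*h != 2*arr[0] + 10 <-> j < 4)).
Before skip: ((vec[g] != -8 and g + j >= -10) -> vec[j] >= 2*g + 6) and (2*h < v - 3 -> (3*h != 2*arr[0] + 10 <-> j < 4))
Before arr[0] := 2*z + 8: ((vec[g] != -8 and g + j >= -10) -> vec[j] >= 2*g + 6) and (2*h < v - 3 -> (3*h != 4*z + 26 <-> j < 4))
Before vec[j + 3] := v: ((store(vec, j + 3, v)[g] != -8 and g + j >= -10) -> store(vec, j + 3, v)[j] >= 2*g + 6) and (2*h < v - 3 -> (3*h != 4*z + 26 <-> j < 4))
The weakest precondition is ((store(vec, j + 3, v)[g] != -8 and g + j >= -10) -> store(vec, j + 3, v)[j] >= 2*g + 6) and (2*h < v - 3 -> (3*h != 4*z + 26 <-> j < 4)).
Check whether ((store(vec, j + 3, v)[g] != -8 and g + j >= -10) -> store(vec, j + 3, v)[j] >= 2*g + 7) and (2*h < v - 3 -> (3*h != 4*z + 26 <-> j < 4)) implies it.
Every state satisfying the precondition satisfies the weakest precondition: the implication holds.
Answer: valid


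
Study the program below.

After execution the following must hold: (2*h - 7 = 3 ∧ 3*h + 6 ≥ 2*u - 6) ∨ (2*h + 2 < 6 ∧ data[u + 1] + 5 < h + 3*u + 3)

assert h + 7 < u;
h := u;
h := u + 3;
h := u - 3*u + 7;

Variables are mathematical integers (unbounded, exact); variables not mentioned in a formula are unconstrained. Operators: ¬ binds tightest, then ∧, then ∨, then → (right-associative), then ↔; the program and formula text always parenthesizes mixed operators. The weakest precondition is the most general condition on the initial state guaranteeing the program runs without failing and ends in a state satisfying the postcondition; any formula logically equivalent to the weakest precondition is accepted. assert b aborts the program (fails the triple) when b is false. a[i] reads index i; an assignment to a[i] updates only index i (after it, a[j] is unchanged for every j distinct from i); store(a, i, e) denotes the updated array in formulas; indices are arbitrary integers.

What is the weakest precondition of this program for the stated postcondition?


Working backward. After the program, the postcondition (2*h - 7 = 3 ∧ 3*h + 6 ≥ 2*u - 6) ∨ (2*h + 2 < 6 ∧ data[u + 1] + 5 < h + 3*u + 3) must hold; in canonical form it is (2*h = 10 ∧ 3*h ≥ 2*u - 12) ∨ (2*h < 4 ∧ data[u + 1] < h + 3*u - 2).
Before h := u - 3*u + 7: (4*u = 4 ∧ 8*u ≤ 33) ∨ (4*u > 10 ∧ data[u + 1] < u + 5)
Before h := u + 3: (4*u = 4 ∧ 8*u ≤ 33) ∨ (4*u > 10 ∧ data[u + 1] < u + 5)
Before h := u: (4*u = 4 ∧ 8*u ≤ 33) ∨ (4*u > 10 ∧ data[u + 1] < u + 5)
Before assert h + 7 < u: h < u - 7 ∧ ((4*u = 4 ∧ 8*u ≤ 33) ∨ (4*u > 10 ∧ data[u + 1] < u + 5))
Answer: WP = h < u - 7 ∧ ((4*u = 4 ∧ 8*u ≤ 33) ∨ (4*u > 10 ∧ data[u + 1] < u + 5))


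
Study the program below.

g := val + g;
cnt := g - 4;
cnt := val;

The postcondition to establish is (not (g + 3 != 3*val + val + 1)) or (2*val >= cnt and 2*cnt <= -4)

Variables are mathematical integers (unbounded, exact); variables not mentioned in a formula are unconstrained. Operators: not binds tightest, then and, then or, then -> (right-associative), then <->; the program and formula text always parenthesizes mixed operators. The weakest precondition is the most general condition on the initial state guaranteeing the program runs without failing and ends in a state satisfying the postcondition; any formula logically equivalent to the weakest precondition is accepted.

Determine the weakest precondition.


Working backward. After the program, the postcondition (not (g + 3 != 3*val + val + 1)) or (2*val >= cnt and 2*cnt <= -4) must hold; in canonical form it is (not (g != 4*val - 2)) or (2*val >= cnt and 2*cnt <= -4).
Before cnt := val: (not (g != 4*val - 2)) or (val >= 0 and 2*val <= -4)
Before cnt := g - 4: (not (g != 4*val - 2)) or (val >= 0 and 2*val <= -4)
Before g := val + g: (not (g != 3*val - 2)) or (val >= 0 and 2*val <= -4)
Answer: WP = (not (g != 3*val - 2)) or (val >= 0 and 2*val <= -4)


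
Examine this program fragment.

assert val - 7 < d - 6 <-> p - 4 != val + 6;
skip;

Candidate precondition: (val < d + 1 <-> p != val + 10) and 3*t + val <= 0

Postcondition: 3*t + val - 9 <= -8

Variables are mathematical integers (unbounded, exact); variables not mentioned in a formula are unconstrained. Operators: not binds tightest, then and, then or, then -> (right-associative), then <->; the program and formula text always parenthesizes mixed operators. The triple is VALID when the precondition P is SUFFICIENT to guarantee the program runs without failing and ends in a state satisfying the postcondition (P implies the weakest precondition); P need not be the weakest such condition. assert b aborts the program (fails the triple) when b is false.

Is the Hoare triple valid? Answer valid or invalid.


Working backward. After the program, the postcondition 3*t + val - 9 <= -8 must hold; in canonical form it is 3*t + val <= 1.
Before skip: 3*t + val <= 1
Before assert val - 7 < d - 6 <-> p - 4 != val + 6: (val < d + 1 <-> p != val + 10) and 3*t + val <= 1
The weakest precondition is (val < d + 1 <-> p != val + 10) and 3*t + val <= 1.
Check whether (val < d + 1 <-> p != val + 10) and 3*t + val <= 0 implies it.
Every state satisfying the precondition satisfies the weakest precondition: the implication holds.
Answer: valid


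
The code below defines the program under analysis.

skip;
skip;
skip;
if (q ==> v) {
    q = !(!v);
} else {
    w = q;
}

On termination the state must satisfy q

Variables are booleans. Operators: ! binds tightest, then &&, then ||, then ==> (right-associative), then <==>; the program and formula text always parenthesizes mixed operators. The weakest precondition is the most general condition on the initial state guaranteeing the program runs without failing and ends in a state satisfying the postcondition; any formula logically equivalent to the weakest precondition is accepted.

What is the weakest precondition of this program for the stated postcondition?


Working backward. After the program, q must hold.
Then branch requires v; else branch requires q.
Before the if: ((q ==> v) ==> v) && ((!(q ==> v)) ==> q)
Before skip: ((q ==> v) ==> v) && ((!(q ==> v)) ==> q)
Before skip: ((q ==> v) ==> v) && ((!(q ==> v)) ==> q)
Before skip: ((q ==> v) ==> v) && ((!(q ==> v)) ==> q)
Answer: WP = ((q ==> v) ==> v) && ((!(q ==> v)) ==> q)


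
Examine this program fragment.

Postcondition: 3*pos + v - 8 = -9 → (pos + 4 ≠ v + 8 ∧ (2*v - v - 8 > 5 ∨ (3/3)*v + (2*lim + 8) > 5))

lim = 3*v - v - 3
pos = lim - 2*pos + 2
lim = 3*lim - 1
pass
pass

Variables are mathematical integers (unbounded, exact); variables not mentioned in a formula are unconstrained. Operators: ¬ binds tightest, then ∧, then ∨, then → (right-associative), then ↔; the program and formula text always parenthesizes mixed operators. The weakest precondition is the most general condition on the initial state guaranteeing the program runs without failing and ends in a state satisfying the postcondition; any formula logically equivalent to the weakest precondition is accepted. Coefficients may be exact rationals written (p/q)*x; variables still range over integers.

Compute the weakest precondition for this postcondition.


Working backward. After the program, the postcondition 3*pos + v - 8 = -9 → (pos + 4 ≠ v + 8 ∧ (2*v - v - 8 > 5 ∨ (3/3)*v + (2*lim + 8) > 5)) must hold; in canonical form it is 3*pos + v = -1 → (pos ≠ v + 4 ∧ (v > 13 ∨ 2*lim + v > -3)).
Before skip: 3*pos + v = -1 → (pos ≠ v + 4 ∧ (v > 13 ∨ 2*lim + v > -3))
Before skip: 3*pos + v = -1 → (pos ≠ v + 4 ∧ (v > 13 ∨ 2*lim + v > -3))
Before lim := 3*lim - 1: 3*pos + v = -1 → (pos ≠ v + 4 ∧ (v > 13 ∨ 6*lim + v > -1))
Before pos := lim - 2*pos + 2: 3*lim + v = 6*pos - 7 → (lim ≠ 2*pos + v + 2 ∧ (v > 13 ∨ 6*lim + v > -1))
Before lim := 3*v - v - 3: 7*v = 6*pos + 2 → (v ≠ 2*pos + 5 ∧ (v > 13 ∨ 13*v > 17))
Answer: WP = 7*v = 6*pos + 2 → (v ≠ 2*pos + 5 ∧ (v > 13 ∨ 13*v > 17))


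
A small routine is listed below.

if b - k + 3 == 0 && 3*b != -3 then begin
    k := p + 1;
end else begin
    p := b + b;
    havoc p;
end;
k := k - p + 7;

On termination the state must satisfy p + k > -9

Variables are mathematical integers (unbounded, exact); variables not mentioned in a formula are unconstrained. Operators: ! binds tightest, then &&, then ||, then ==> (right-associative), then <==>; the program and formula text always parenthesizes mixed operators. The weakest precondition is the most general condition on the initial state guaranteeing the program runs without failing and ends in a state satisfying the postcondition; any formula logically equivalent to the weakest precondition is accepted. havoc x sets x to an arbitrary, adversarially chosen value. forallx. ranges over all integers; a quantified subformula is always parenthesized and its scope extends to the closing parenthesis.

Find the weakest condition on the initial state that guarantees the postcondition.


Working backward. After the program, the postcondition p + k > -9 must hold; in canonical form it is k + p > -9.
Before k := k - p + 7: k > -16
Then branch requires p > -17; else branch requires k > -16.
Before the if: ((b == k - 3 && 3*b != -3) ==> p > -17) && ((!(b == k - 3 && 3*b != -3)) ==> k > -16)
Answer: WP = ((b == k - 3 && 3*b != -3) ==> p > -17) && ((!(b == k - 3 && 3*b != -3)) ==> k > -16)


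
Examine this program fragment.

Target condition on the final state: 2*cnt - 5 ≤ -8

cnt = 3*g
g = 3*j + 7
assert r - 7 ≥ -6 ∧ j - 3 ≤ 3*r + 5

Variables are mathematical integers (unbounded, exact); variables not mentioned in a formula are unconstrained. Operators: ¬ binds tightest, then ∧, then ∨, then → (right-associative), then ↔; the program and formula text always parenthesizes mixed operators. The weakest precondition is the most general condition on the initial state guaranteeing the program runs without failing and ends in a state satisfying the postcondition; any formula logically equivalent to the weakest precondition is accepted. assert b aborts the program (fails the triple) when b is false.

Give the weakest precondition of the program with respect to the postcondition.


Working backward. After the program, the postcondition 2*cnt - 5 ≤ -8 must hold; in canonical form it is 2*cnt ≤ -3.
Before assert r - 7 ≥ -6 ∧ j - 3 ≤ 3*r + 5: r ≥ 1 ∧ j ≤ 3*r + 8 ∧ 2*cnt ≤ -3
Before g := 3*j + 7: r ≥ 1 ∧ j ≤ 3*r + 8 ∧ 2*cnt ≤ -3
Before cnt := 3*g: r ≥ 1 ∧ j ≤ 3*r + 8 ∧ 6*g ≤ -3
Answer: WP = r ≥ 1 ∧ j ≤ 3*r + 8 ∧ 6*g ≤ -3


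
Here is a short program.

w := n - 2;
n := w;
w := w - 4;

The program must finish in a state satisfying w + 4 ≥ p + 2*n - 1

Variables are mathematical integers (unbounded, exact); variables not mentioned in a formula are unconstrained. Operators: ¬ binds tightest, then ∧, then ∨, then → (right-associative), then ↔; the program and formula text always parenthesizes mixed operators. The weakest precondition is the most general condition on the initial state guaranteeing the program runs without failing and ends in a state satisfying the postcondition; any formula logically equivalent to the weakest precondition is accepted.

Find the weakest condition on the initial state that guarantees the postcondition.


Working backward. After the program, the postcondition w + 4 ≥ p + 2*n - 1 must hold; in canonical form it is w ≥ 2*n + p - 5.
Before w := w - 4: w ≥ 2*n + p - 1
Before n := w: p + w ≤ 1
Before w := n - 2: n + p ≤ 3
Answer: WP = n + p ≤ 3


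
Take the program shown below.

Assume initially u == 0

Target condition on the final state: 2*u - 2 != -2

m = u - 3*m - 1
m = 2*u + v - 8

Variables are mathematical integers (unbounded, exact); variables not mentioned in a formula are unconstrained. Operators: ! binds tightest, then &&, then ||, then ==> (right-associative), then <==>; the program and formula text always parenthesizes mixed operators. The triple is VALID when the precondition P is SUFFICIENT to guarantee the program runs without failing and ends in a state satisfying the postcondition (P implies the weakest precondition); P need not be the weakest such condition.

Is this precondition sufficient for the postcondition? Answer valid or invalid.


Working backward. After the program, the postcondition 2*u - 2 != -2 must hold; in canonical form it is 2*u != 0.
Before m := 2*u + v - 8: 2*u != 0
Before m := u - 3*m - 1: 2*u != 0
The weakest precondition is 2*u != 0.
Check whether u == 0 implies it.
Countermodel: at the initial state u = 0, the precondition holds but the weakest precondition fails.
Answer: invalid


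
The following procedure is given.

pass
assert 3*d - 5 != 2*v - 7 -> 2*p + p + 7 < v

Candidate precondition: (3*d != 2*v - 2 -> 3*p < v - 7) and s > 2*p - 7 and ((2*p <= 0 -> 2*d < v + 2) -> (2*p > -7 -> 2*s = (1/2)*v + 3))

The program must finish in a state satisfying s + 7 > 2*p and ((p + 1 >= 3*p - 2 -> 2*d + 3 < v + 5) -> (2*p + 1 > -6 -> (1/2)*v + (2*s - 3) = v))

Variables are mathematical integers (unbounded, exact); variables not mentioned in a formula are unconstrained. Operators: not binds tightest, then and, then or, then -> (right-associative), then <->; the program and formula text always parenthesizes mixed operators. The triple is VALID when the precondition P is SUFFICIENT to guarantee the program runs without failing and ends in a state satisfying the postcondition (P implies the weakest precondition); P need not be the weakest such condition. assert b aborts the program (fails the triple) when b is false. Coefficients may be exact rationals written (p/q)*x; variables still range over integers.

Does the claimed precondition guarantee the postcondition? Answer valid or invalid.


Working backward. After the program, the postcondition s + 7 > 2*p and ((p + 1 >= 3*p - 2 -> 2*d + 3 < v + 5) -> (2*p + 1 > -6 -> (1/2)*v + (2*s - 3) = v)) must hold; in canonical form it is s > 2*p - 7 and ((2*p <= 3 -> 2*d < v + 2) -> (2*p > -7 -> 2*s = (1/2)*v + 3)).
Before assert 3*d - 5 != 2*v - 7 -> 2*p + p + 7 < v: (3*d != 2*v - 2 -> 3*p < v - 7) and s > 2*p - 7 and ((2*p <= 3 -> 2*d < v + 2) -> (2*p > -7 -> 2*s = (1/2)*v + 3))
Before skip: (3*d != 2*v - 2 -> 3*p < v - 7) and s > 2*p - 7 and ((2*p <= 3 -> 2*d < v + 2) -> (2*p > -7 -> 2*s = (1/2)*v + 3))
The weakest precondition is (3*d != 2*v - 2 -> 3*p < v - 7) and s > 2*p - 7 and ((2*p <= 3 -> 2*d < v + 2) -> (2*p > -7 -> 2*s = (1/2)*v + 3)).
Check whether (3*d != 2*v - 2 -> 3*p < v - 7) and s > 2*p - 7 and ((2*p <= 0 -> 2*d < v + 2) -> (2*p > -7 -> 2*s = (1/2)*v + 3)) implies it.
Every state satisfying the precondition satisfies the weakest precondition: the implication holds.
Answer: valid


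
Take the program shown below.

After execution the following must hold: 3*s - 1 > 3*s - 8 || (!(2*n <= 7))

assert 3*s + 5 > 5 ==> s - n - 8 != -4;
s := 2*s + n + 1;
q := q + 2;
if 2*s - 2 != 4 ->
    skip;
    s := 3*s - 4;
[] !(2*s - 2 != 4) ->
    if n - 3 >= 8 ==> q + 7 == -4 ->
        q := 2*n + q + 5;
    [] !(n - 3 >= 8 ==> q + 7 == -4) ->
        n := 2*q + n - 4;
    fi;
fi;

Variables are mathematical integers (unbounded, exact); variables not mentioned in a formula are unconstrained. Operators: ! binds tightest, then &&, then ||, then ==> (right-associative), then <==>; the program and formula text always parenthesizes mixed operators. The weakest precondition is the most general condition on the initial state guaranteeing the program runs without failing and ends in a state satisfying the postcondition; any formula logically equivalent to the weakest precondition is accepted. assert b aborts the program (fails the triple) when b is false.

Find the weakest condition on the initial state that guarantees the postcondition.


Working backward. After the program, the postcondition 3*s - 1 > 3*s - 8 || (!(2*n <= 7)) must hold; in canonical form it is true.
Then branch requires true; else branch requires true.
Before the if: true
Before q := q + 2: true
Before s := 2*s + n + 1: true
Before assert 3*s + 5 > 5 ==> s - n - 8 != -4: 3*s > 0 ==> s != n + 4
Answer: WP = 3*s > 0 ==> s != n + 4
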